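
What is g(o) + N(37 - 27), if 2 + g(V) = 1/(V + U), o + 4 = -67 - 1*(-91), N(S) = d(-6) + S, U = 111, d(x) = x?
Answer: 263/131 ≈ 2.0076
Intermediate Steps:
N(S) = -6 + S
o = 20 (o = -4 + (-67 - 1*(-91)) = -4 + (-67 + 91) = -4 + 24 = 20)
g(V) = -2 + 1/(111 + V) (g(V) = -2 + 1/(V + 111) = -2 + 1/(111 + V))
g(o) + N(37 - 27) = (-221 - 2*20)/(111 + 20) + (-6 + (37 - 27)) = (-221 - 40)/131 + (-6 + 10) = (1/131)*(-261) + 4 = -261/131 + 4 = 263/131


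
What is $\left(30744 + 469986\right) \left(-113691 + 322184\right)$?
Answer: $104398699890$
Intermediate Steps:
$\left(30744 + 469986\right) \left(-113691 + 322184\right) = 500730 \cdot 208493 = 104398699890$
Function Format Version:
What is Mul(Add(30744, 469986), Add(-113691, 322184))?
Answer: 104398699890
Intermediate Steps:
Mul(Add(30744, 469986), Add(-113691, 322184)) = Mul(500730, 208493) = 104398699890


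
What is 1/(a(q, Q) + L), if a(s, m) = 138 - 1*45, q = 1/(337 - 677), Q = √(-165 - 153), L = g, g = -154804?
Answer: -1/154711 ≈ -6.4637e-6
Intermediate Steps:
L = -154804
Q = I*√318 (Q = √(-318) = I*√318 ≈ 17.833*I)
q = -1/340 (q = 1/(-340) = -1/340 ≈ -0.0029412)
a(s, m) = 93 (a(s, m) = 138 - 45 = 93)
1/(a(q, Q) + L) = 1/(93 - 154804) = 1/(-154711) = -1/154711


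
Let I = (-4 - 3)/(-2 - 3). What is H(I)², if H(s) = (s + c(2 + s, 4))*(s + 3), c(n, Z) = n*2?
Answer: 813604/625 ≈ 1301.8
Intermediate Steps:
c(n, Z) = 2*n
I = 7/5 (I = -7/(-5) = -7*(-⅕) = 7/5 ≈ 1.4000)
H(s) = (3 + s)*(4 + 3*s) (H(s) = (s + 2*(2 + s))*(s + 3) = (s + (4 + 2*s))*(3 + s) = (4 + 3*s)*(3 + s) = (3 + s)*(4 + 3*s))
H(I)² = (12 + 3*(7/5)² + 13*(7/5))² = (12 + 3*(49/25) + 91/5)² = (12 + 147/25 + 91/5)² = (902/25)² = 813604/625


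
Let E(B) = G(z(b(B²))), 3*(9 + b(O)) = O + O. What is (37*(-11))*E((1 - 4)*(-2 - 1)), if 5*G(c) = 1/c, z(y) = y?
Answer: -407/225 ≈ -1.8089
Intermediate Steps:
b(O) = -9 + 2*O/3 (b(O) = -9 + (O + O)/3 = -9 + (2*O)/3 = -9 + 2*O/3)
G(c) = 1/(5*c) (G(c) = (1/c)/5 = 1/(5*c))
E(B) = 1/(5*(-9 + 2*B²/3))
(37*(-11))*E((1 - 4)*(-2 - 1)) = (37*(-11))*(3/(5*(-27 + 2*((1 - 4)*(-2 - 1))²))) = -1221/(5*(-27 + 2*(-3*(-3))²)) = -1221/(5*(-27 + 2*9²)) = -1221/(5*(-27 + 2*81)) = -1221/(5*(-27 + 162)) = -1221/(5*135) = -407*1/225 = -407/225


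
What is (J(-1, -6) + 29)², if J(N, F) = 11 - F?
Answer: 2116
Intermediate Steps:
(J(-1, -6) + 29)² = ((11 - 1*(-6)) + 29)² = ((11 + 6) + 29)² = (17 + 29)² = 46² = 2116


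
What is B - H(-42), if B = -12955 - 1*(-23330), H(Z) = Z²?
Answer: 8611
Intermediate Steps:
B = 10375 (B = -12955 + 23330 = 10375)
B - H(-42) = 10375 - 1*(-42)² = 10375 - 1*1764 = 10375 - 1764 = 8611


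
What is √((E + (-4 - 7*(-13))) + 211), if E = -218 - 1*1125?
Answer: I*√1045 ≈ 32.326*I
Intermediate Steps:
E = -1343 (E = -218 - 1125 = -1343)
√((E + (-4 - 7*(-13))) + 211) = √((-1343 + (-4 - 7*(-13))) + 211) = √((-1343 + (-4 + 91)) + 211) = √((-1343 + 87) + 211) = √(-1256 + 211) = √(-1045) = I*√1045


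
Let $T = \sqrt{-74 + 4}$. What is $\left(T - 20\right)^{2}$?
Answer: $\left(20 - i \sqrt{70}\right)^{2} \approx 330.0 - 334.66 i$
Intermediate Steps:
$T = i \sqrt{70}$ ($T = \sqrt{-70} = i \sqrt{70} \approx 8.3666 i$)
$\left(T - 20\right)^{2} = \left(i \sqrt{70} - 20\right)^{2} = \left(-20 + i \sqrt{70}\right)^{2}$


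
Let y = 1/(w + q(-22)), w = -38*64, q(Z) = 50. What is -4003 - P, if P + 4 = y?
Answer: -9525617/2382 ≈ -3999.0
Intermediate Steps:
w = -2432
y = -1/2382 (y = 1/(-2432 + 50) = 1/(-2382) = -1/2382 ≈ -0.00041982)
P = -9529/2382 (P = -4 - 1/2382 = -9529/2382 ≈ -4.0004)
-4003 - P = -4003 - 1*(-9529/2382) = -4003 + 9529/2382 = -9525617/2382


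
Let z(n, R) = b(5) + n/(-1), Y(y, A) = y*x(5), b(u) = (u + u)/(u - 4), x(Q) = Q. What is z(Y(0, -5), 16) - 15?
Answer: -5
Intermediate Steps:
b(u) = 2*u/(-4 + u) (b(u) = (2*u)/(-4 + u) = 2*u/(-4 + u))
Y(y, A) = 5*y (Y(y, A) = y*5 = 5*y)
z(n, R) = 10 - n (z(n, R) = 2*5/(-4 + 5) + n/(-1) = 2*5/1 + n*(-1) = 2*5*1 - n = 10 - n)
z(Y(0, -5), 16) - 15 = (10 - 5*0) - 15 = (10 - 1*0) - 15 = (10 + 0) - 15 = 10 - 15 = -5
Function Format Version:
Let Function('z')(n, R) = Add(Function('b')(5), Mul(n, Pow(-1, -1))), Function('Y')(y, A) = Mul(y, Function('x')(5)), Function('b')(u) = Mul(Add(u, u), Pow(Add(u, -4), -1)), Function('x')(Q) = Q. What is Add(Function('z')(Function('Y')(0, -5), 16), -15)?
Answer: -5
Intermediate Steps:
Function('b')(u) = Mul(2, u, Pow(Add(-4, u), -1)) (Function('b')(u) = Mul(Mul(2, u), Pow(Add(-4, u), -1)) = Mul(2, u, Pow(Add(-4, u), -1)))
Function('Y')(y, A) = Mul(5, y) (Function('Y')(y, A) = Mul(y, 5) = Mul(5, y))
Function('z')(n, R) = Add(10, Mul(-1, n)) (Function('z')(n, R) = Add(Mul(2, 5, Pow(Add(-4, 5), -1)), Mul(n, Pow(-1, -1))) = Add(Mul(2, 5, Pow(1, -1)), Mul(n, -1)) = Add(Mul(2, 5, 1), Mul(-1, n)) = Add(10, Mul(-1, n)))
Add(Function('z')(Function('Y')(0, -5), 16), -15) = Add(Add(10, Mul(-1, Mul(5, 0))), -15) = Add(Add(10, Mul(-1, 0)), -15) = Add(Add(10, 0), -15) = Add(10, -15) = -5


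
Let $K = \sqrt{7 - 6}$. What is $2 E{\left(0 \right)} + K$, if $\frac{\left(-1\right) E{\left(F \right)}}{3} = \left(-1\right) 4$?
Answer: $25$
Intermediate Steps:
$E{\left(F \right)} = 12$ ($E{\left(F \right)} = - 3 \left(\left(-1\right) 4\right) = \left(-3\right) \left(-4\right) = 12$)
$K = 1$ ($K = \sqrt{1} = 1$)
$2 E{\left(0 \right)} + K = 2 \cdot 12 + 1 = 24 + 1 = 25$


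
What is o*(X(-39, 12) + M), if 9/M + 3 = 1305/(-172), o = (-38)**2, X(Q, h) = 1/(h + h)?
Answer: -4251497/3642 ≈ -1167.4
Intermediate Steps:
X(Q, h) = 1/(2*h)
o = 1444
M = -516/607 (M = 9/(-3 + 1305/(-172)) = 9/(-3 + 1305*(-1/172)) = 9/(-3 - 1305/172) = 9/(-1821/172) = 9*(-172/1821) = -516/607 ≈ -0.85008)
o*(X(-39, 12) + M) = 1444*((1/2)/12 - 516/607) = 1444*((1/2)*(1/12) - 516/607) = 1444*(1/24 - 516/607) = 1444*(-11777/14568) = -4251497/3642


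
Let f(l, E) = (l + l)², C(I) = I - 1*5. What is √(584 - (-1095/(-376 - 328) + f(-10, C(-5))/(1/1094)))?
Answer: I*√3384263949/88 ≈ 661.07*I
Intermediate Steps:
C(I) = -5 + I (C(I) = I - 5 = -5 + I)
f(l, E) = 4*l² (f(l, E) = (2*l)² = 4*l²)
√(584 - (-1095/(-376 - 328) + f(-10, C(-5))/(1/1094))) = √(584 - (-1095/(-376 - 328) + (4*(-10)²)/(1/1094))) = √(584 - (-1095/(-704) + (4*100)/(1/1094))) = √(584 - (-1095*(-1/704) + 400*1094)) = √(584 - (1095/704 + 437600)) = √(584 - 1*308071495/704) = √(584 - 308071495/704) = √(-307660359/704) = I*√3384263949/88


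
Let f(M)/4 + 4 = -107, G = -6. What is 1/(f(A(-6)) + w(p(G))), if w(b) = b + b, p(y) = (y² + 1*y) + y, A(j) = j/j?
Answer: -1/396 ≈ -0.0025253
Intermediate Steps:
A(j) = 1
f(M) = -444 (f(M) = -16 + 4*(-107) = -16 - 428 = -444)
p(y) = y² + 2*y (p(y) = (y² + y) + y = (y + y²) + y = y² + 2*y)
w(b) = 2*b
1/(f(A(-6)) + w(p(G))) = 1/(-444 + 2*(-6*(2 - 6))) = 1/(-444 + 2*(-6*(-4))) = 1/(-444 + 2*24) = 1/(-444 + 48) = 1/(-396) = -1/396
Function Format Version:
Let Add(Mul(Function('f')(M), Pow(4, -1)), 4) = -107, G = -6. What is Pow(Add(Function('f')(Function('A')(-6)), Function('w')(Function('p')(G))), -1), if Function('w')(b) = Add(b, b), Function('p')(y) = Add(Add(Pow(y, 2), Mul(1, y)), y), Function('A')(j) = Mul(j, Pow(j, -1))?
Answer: Rational(-1, 396) ≈ -0.0025253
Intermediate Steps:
Function('A')(j) = 1
Function('f')(M) = -444 (Function('f')(M) = Add(-16, Mul(4, -107)) = Add(-16, -428) = -444)
Function('p')(y) = Add(Pow(y, 2), Mul(2, y)) (Function('p')(y) = Add(Add(Pow(y, 2), y), y) = Add(Add(y, Pow(y, 2)), y) = Add(Pow(y, 2), Mul(2, y)))
Function('w')(b) = Mul(2, b)
Pow(Add(Function('f')(Function('A')(-6)), Function('w')(Function('p')(G))), -1) = Pow(Add(-444, Mul(2, Mul(-6, Add(2, -6)))), -1) = Pow(Add(-444, Mul(2, Mul(-6, -4))), -1) = Pow(Add(-444, Mul(2, 24)), -1) = Pow(Add(-444, 48), -1) = Pow(-396, -1) = Rational(-1, 396)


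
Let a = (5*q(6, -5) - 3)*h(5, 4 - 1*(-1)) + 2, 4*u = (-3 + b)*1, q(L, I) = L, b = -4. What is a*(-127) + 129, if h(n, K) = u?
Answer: 23503/4 ≈ 5875.8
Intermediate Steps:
u = -7/4 (u = ((-3 - 4)*1)/4 = (-7*1)/4 = (1/4)*(-7) = -7/4 ≈ -1.7500)
h(n, K) = -7/4
a = -181/4 (a = (5*6 - 3)*(-7/4) + 2 = (30 - 3)*(-7/4) + 2 = 27*(-7/4) + 2 = -189/4 + 2 = -181/4 ≈ -45.250)
a*(-127) + 129 = -181/4*(-127) + 129 = 22987/4 + 129 = 23503/4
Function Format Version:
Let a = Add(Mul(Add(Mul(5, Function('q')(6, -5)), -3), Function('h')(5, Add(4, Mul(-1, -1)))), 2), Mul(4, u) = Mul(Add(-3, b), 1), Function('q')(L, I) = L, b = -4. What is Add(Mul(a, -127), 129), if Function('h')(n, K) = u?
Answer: Rational(23503, 4) ≈ 5875.8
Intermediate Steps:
u = Rational(-7, 4) (u = Mul(Rational(1, 4), Mul(Add(-3, -4), 1)) = Mul(Rational(1, 4), Mul(-7, 1)) = Mul(Rational(1, 4), -7) = Rational(-7, 4) ≈ -1.7500)
Function('h')(n, K) = Rational(-7, 4)
a = Rational(-181, 4) (a = Add(Mul(Add(Mul(5, 6), -3), Rational(-7, 4)), 2) = Add(Mul(Add(30, -3), Rational(-7, 4)), 2) = Add(Mul(27, Rational(-7, 4)), 2) = Add(Rational(-189, 4), 2) = Rational(-181, 4) ≈ -45.250)
Add(Mul(a, -127), 129) = Add(Mul(Rational(-181, 4), -127), 129) = Add(Rational(22987, 4), 129) = Rational(23503, 4)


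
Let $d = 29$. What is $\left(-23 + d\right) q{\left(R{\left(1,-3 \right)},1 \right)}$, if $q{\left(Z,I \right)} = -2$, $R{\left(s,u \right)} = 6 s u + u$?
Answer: $-12$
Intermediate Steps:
$R{\left(s,u \right)} = u + 6 s u$ ($R{\left(s,u \right)} = 6 s u + u = u + 6 s u$)
$\left(-23 + d\right) q{\left(R{\left(1,-3 \right)},1 \right)} = \left(-23 + 29\right) \left(-2\right) = 6 \left(-2\right) = -12$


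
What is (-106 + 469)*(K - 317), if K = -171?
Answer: -177144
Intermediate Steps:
(-106 + 469)*(K - 317) = (-106 + 469)*(-171 - 317) = 363*(-488) = -177144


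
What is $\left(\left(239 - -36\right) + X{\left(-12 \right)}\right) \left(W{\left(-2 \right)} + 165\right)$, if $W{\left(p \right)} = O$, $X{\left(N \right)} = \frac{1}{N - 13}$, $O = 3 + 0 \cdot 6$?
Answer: $\frac{1154832}{25} \approx 46193.0$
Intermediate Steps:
$O = 3$ ($O = 3 + 0 = 3$)
$X{\left(N \right)} = \frac{1}{-13 + N}$
$W{\left(p \right)} = 3$
$\left(\left(239 - -36\right) + X{\left(-12 \right)}\right) \left(W{\left(-2 \right)} + 165\right) = \left(\left(239 - -36\right) + \frac{1}{-13 - 12}\right) \left(3 + 165\right) = \left(\left(239 + 36\right) + \frac{1}{-25}\right) 168 = \left(275 - \frac{1}{25}\right) 168 = \frac{6874}{25} \cdot 168 = \frac{1154832}{25}$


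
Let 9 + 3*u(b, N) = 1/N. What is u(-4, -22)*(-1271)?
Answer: 252929/66 ≈ 3832.3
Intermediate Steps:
u(b, N) = -3 + 1/(3*N)
u(-4, -22)*(-1271) = (-3 + (⅓)/(-22))*(-1271) = (-3 + (⅓)*(-1/22))*(-1271) = (-3 - 1/66)*(-1271) = -199/66*(-1271) = 252929/66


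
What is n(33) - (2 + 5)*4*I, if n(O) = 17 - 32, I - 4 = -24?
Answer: 545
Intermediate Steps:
I = -20 (I = 4 - 24 = -20)
n(O) = -15
n(33) - (2 + 5)*4*I = -15 - (2 + 5)*4*(-20) = -15 - 7*4*(-20) = -15 - 28*(-20) = -15 - 1*(-560) = -15 + 560 = 545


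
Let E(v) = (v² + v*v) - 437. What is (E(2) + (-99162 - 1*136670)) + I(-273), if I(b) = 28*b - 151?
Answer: -244056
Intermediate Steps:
E(v) = -437 + 2*v² (E(v) = (v² + v²) - 437 = 2*v² - 437 = -437 + 2*v²)
I(b) = -151 + 28*b
(E(2) + (-99162 - 1*136670)) + I(-273) = ((-437 + 2*2²) + (-99162 - 1*136670)) + (-151 + 28*(-273)) = ((-437 + 2*4) + (-99162 - 136670)) + (-151 - 7644) = ((-437 + 8) - 235832) - 7795 = (-429 - 235832) - 7795 = -236261 - 7795 = -244056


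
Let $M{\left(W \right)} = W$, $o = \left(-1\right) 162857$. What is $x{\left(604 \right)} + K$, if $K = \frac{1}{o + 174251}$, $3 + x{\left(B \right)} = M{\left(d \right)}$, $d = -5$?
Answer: $- \frac{91151}{11394} \approx -7.9999$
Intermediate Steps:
$o = -162857$
$x{\left(B \right)} = -8$ ($x{\left(B \right)} = -3 - 5 = -8$)
$K = \frac{1}{11394}$ ($K = \frac{1}{-162857 + 174251} = \frac{1}{11394} \approx 8.7766 \cdot 10^{-5}$)
$x{\left(604 \right)} + K = -8 + \frac{1}{11394} = - \frac{91151}{11394}$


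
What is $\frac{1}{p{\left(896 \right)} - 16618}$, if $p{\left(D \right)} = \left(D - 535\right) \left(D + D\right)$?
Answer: $\frac{1}{630294} \approx 1.5866 \cdot 10^{-6}$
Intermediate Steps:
$p{\left(D \right)} = 2 D \left(-535 + D\right)$ ($p{\left(D \right)} = \left(-535 + D\right) 2 D = 2 D \left(-535 + D\right)$)
$\frac{1}{p{\left(896 \right)} - 16618} = \frac{1}{2 \cdot 896 \left(-535 + 896\right) - 16618} = \frac{1}{2 \cdot 896 \cdot 361 - 16618} = \frac{1}{646912 - 16618} = \frac{1}{630294}$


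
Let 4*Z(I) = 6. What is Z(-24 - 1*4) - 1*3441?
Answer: -6879/2 ≈ -3439.5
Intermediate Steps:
Z(I) = 3/2 (Z(I) = (1/4)*6 = 3/2)
Z(-24 - 1*4) - 1*3441 = 3/2 - 1*3441 = 3/2 - 3441 = -6879/2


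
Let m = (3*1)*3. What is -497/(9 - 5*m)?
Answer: 497/36 ≈ 13.806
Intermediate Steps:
m = 9 (m = 3*3 = 9)
-497/(9 - 5*m) = -497/(9 - 5*9) = -497/(9 - 45) = -497/(-36) = -497*(-1/36) = 497/36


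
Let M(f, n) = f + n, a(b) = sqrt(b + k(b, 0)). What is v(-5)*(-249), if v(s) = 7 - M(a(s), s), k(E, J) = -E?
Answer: -2988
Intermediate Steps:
a(b) = 0 (a(b) = sqrt(b - b) = sqrt(0) = 0)
v(s) = 7 - s (v(s) = 7 - (0 + s) = 7 - s)
v(-5)*(-249) = (7 - 1*(-5))*(-249) = (7 + 5)*(-249) = 12*(-249) = -2988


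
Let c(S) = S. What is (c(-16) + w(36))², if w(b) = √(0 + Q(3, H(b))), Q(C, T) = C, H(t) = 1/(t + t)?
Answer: (16 - √3)² ≈ 203.57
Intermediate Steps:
H(t) = 1/(2*t)
w(b) = √3 (w(b) = √(0 + 3) = √3)
(c(-16) + w(36))² = (-16 + √3)²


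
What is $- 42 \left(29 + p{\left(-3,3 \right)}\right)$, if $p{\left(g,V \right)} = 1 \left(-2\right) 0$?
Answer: $-1218$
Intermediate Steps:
$p{\left(g,V \right)} = 0$ ($p{\left(g,V \right)} = \left(-2\right) 0 = 0$)
$- 42 \left(29 + p{\left(-3,3 \right)}\right) = - 42 \left(29 + 0\right) = \left(-42\right) 29 = -1218$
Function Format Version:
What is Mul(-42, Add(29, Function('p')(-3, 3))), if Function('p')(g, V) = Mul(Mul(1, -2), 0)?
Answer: -1218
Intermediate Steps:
Function('p')(g, V) = 0 (Function('p')(g, V) = Mul(-2, 0) = 0)
Mul(-42, Add(29, Function('p')(-3, 3))) = Mul(-42, Add(29, 0)) = Mul(-42, 29) = -1218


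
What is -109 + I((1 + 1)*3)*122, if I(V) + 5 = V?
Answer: 13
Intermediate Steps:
I(V) = -5 + V
-109 + I((1 + 1)*3)*122 = -109 + (-5 + (1 + 1)*3)*122 = -109 + (-5 + 2*3)*122 = -109 + (-5 + 6)*122 = -109 + 1*122 = -109 + 122 = 13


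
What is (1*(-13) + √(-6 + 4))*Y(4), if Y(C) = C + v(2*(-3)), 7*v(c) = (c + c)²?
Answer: -2236/7 + 172*I*√2/7 ≈ -319.43 + 34.749*I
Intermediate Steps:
v(c) = 4*c²/7 (v(c) = (c + c)²/7 = (2*c)²/7 = (4*c²)/7 = 4*c²/7)
Y(C) = 144/7 + C (Y(C) = C + 4*(2*(-3))²/7 = C + (4/7)*(-6)² = C + (4/7)*36 = C + 144/7 = 144/7 + C)
(1*(-13) + √(-6 + 4))*Y(4) = (1*(-13) + √(-6 + 4))*(144/7 + 4) = (-13 + √(-2))*(172/7) = (-13 + I*√2)*(172/7) = -2236/7 + 172*I*√2/7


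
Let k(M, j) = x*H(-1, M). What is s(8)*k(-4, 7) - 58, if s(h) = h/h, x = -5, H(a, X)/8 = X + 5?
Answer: -98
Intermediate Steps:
H(a, X) = 40 + 8*X (H(a, X) = 8*(X + 5) = 8*(5 + X) = 40 + 8*X)
s(h) = 1
k(M, j) = -200 - 40*M (k(M, j) = -5*(40 + 8*M) = -200 - 40*M)
s(8)*k(-4, 7) - 58 = 1*(-200 - 40*(-4)) - 58 = 1*(-200 + 160) - 58 = 1*(-40) - 58 = -40 - 58 = -98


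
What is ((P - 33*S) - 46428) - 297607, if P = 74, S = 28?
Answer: -344885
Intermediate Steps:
((P - 33*S) - 46428) - 297607 = ((74 - 33*28) - 46428) - 297607 = ((74 - 924) - 46428) - 297607 = (-850 - 46428) - 297607 = -47278 - 297607 = -344885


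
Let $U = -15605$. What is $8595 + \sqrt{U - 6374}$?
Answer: $8595 + i \sqrt{21979} \approx 8595.0 + 148.25 i$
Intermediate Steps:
$8595 + \sqrt{U - 6374} = 8595 + \sqrt{-15605 - 6374} = 8595 + \sqrt{-21979} = 8595 + i \sqrt{21979}$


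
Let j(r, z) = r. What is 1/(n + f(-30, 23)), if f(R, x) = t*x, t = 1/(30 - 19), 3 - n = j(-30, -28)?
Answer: 11/386 ≈ 0.028497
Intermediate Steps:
n = 33 (n = 3 - 1*(-30) = 3 + 30 = 33)
t = 1/11 ≈ 0.090909
f(R, x) = x/11
1/(n + f(-30, 23)) = 1/(33 + (1/11)*23) = 1/(33 + 23/11) = 1/(386/11) = 11/386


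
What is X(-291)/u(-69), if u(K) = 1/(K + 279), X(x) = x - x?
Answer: 0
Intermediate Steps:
X(x) = 0
u(K) = 1/(279 + K)
X(-291)/u(-69) = 0/(1/(279 - 69)) = 0/(1/210) = 0*210 = 0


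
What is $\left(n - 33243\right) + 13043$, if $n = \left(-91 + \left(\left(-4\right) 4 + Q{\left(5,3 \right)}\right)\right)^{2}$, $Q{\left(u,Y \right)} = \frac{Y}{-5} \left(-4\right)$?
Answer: $- \frac{231471}{25} \approx -9258.8$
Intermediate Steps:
$Q{\left(u,Y \right)} = \frac{4 Y}{5}$ ($Q{\left(u,Y \right)} = Y \left(- \frac{1}{5}\right) \left(-4\right) = - \frac{Y}{5} \left(-4\right) = \frac{4 Y}{5}$)
$n = \frac{273529}{25}$ ($n = \left(-91 + \left(\left(-4\right) 4 + \frac{4}{5} \cdot 3\right)\right)^{2} = \left(-91 + \left(-16 + \frac{12}{5}\right)\right)^{2} = \left(-91 - \frac{68}{5}\right)^{2} = \left(- \frac{523}{5}\right)^{2} = \frac{273529}{25} \approx 10941.0$)
$\left(n - 33243\right) + 13043 = \left(\frac{273529}{25} - 33243\right) + 13043 = - \frac{557546}{25} + 13043 = - \frac{231471}{25}$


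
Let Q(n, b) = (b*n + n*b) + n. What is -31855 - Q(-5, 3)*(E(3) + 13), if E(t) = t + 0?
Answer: -31295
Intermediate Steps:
Q(n, b) = n + 2*b*n (Q(n, b) = (b*n + b*n) + n = 2*b*n + n = n + 2*b*n)
E(t) = t
-31855 - Q(-5, 3)*(E(3) + 13) = -31855 - (-5*(1 + 2*3))*(3 + 13) = -31855 - (-5*(1 + 6))*16 = -31855 - (-5*7)*16 = -31855 - (-35)*16 = -31855 - 1*(-560) = -31855 + 560 = -31295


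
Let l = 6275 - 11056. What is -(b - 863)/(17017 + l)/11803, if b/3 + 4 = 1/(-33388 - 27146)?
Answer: 608819/100487489256 ≈ 6.0587e-6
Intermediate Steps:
l = -4781
b = -242137/20178 (b = -12 + 3/(-33388 - 27146) = -12 + 3/(-60534) = -12 + 3*(-1/60534) = -12 - 1/20178 = -242137/20178 ≈ -12.000)
-(b - 863)/(17017 + l)/11803 = -(-242137/20178 - 863)/(17017 - 4781)/11803 = -(-17655751/20178/12236)/11803 = -(-17655751/20178*1/12236)/11803 = -(-17655751)/(246898008*11803) = -1*(-608819/100487489256) = 608819/100487489256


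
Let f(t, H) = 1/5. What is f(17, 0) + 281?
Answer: 1406/5 ≈ 281.20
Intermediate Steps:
f(t, H) = ⅕
f(17, 0) + 281 = ⅕ + 281 = 1406/5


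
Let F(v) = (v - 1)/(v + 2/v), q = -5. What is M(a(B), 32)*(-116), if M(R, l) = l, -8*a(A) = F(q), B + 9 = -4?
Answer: -3712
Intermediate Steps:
F(v) = (-1 + v)/(v + 2/v)
B = -13 (B = -9 - 4 = -13)
a(A) = -5/36 (a(A) = -(-5)*(-1 - 5)/(8*(2 + (-5)²)) = -(-5)*(-6)/(8*(2 + 25)) = -(-5)*(-6)/(8*27) = -⅛*10/9 = -5/36)
M(a(B), 32)*(-116) = 32*(-116) = -3712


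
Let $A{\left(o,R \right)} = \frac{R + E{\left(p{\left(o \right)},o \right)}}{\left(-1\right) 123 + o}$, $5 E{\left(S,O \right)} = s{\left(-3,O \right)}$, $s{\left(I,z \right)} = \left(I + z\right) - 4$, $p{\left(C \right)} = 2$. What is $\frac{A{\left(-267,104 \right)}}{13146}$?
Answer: $- \frac{41}{4272450} \approx -9.5964 \cdot 10^{-6}$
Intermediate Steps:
$s{\left(I,z \right)} = -4 + I + z$
$E{\left(S,O \right)} = - \frac{7}{5} + \frac{O}{5}$ ($E{\left(S,O \right)} = \frac{-4 - 3 + O}{5} = \frac{-7 + O}{5} = - \frac{7}{5} + \frac{O}{5}$)
$A{\left(o,R \right)} = \frac{- \frac{7}{5} + R + \frac{o}{5}}{-123 + o}$ ($A{\left(o,R \right)} = \frac{R + \left(- \frac{7}{5} + \frac{o}{5}\right)}{\left(-1\right) 123 + o} = \frac{- \frac{7}{5} + R + \frac{o}{5}}{-123 + o}$)
$\frac{A{\left(-267,104 \right)}}{13146} = \frac{\frac{1}{5} \frac{1}{-123 - 267} \left(-7 - 267 + 5 \cdot 104\right)}{13146} = \frac{-7 - 267 + 520}{5 \left(-390\right)} \frac{1}{13146} = \frac{1}{5} \left(- \frac{1}{390}\right) 246 \cdot \frac{1}{13146} = \left(- \frac{41}{325}\right) \frac{1}{13146} = - \frac{41}{4272450}$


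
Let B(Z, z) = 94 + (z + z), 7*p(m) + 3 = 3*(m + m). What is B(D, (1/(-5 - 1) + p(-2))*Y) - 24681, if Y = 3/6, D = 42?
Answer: -1032751/42 ≈ -24589.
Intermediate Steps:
Y = ½ (Y = 3*(⅙) = ½ ≈ 0.50000)
p(m) = -3/7 + 6*m/7 (p(m) = -3/7 + (3*(m + m))/7 = -3/7 + (3*(2*m))/7 = -3/7 + (6*m)/7 = -3/7 + 6*m/7)
B(Z, z) = 94 + 2*z
B(D, (1/(-5 - 1) + p(-2))*Y) - 24681 = (94 + 2*((1/(-5 - 1) + (-3/7 + (6/7)*(-2)))*(½))) - 24681 = (94 + 2*((1/(-6) + (-3/7 - 12/7))*(½))) - 24681 = (94 + 2*((-⅙ - 15/7)*(½))) - 24681 = (94 + 2*(-97/42*½)) - 24681 = (94 + 2*(-97/84)) - 24681 = (94 - 97/42) - 24681 = 3851/42 - 24681 = -1032751/42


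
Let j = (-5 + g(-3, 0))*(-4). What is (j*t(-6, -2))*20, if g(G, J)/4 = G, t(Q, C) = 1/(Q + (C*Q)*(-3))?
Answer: -680/21 ≈ -32.381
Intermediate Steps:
t(Q, C) = 1/(Q - 3*C*Q)
g(G, J) = 4*G
j = 68 (j = (-5 + 4*(-3))*(-4) = (-5 - 12)*(-4) = -17*(-4) = 68)
(j*t(-6, -2))*20 = (68*(-1/(-6*(-1 + 3*(-2)))))*20 = (68*(-1*(-⅙)/(-1 - 6)))*20 = (68*(-1*(-⅙)/(-7)))*20 = (68*(-1*(-⅙)*(-⅐)))*20 = (68*(-1/42))*20 = -34/21*20 = -680/21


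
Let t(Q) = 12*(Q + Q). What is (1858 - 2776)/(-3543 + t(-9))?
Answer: 306/1253 ≈ 0.24421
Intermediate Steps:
t(Q) = 24*Q (t(Q) = 12*(2*Q) = 24*Q)
(1858 - 2776)/(-3543 + t(-9)) = (1858 - 2776)/(-3543 + 24*(-9)) = -918/(-3543 - 216) = -918/(-3759) = -918*(-1/3759) = 306/1253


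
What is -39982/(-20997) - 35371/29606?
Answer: 441022205/621637182 ≈ 0.70945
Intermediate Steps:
-39982/(-20997) - 35371/29606 = -39982*(-1/20997) - 35371*1/29606 = 39982/20997 - 35371/29606 = 441022205/621637182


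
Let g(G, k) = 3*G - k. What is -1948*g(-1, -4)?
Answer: -1948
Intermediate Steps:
g(G, k) = -k + 3*G
-1948*g(-1, -4) = -1948*(-1*(-4) + 3*(-1)) = -1948*(4 - 3) = -1948*1 = -1948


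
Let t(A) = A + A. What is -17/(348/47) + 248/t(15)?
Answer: 3463/580 ≈ 5.9707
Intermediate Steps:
t(A) = 2*A
-17/(348/47) + 248/t(15) = -17/(348/47) + 248/((2*15)) = -17/(348*(1/47)) + 248/30 = -17/348/47 + 248*(1/30) = -17*47/348 + 124/15 = -799/348 + 124/15 = 3463/580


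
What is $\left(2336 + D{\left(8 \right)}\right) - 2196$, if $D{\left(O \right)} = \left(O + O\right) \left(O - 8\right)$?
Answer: $140$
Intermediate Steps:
$D{\left(O \right)} = 2 O \left(-8 + O\right)$
$\left(2336 + D{\left(8 \right)}\right) - 2196 = \left(2336 + 2 \cdot 8 \left(-8 + 8\right)\right) - 2196 = \left(2336 + 2 \cdot 8 \cdot 0\right) - 2196 = \left(2336 + 0\right) - 2196 = 2336 - 2196 = 140$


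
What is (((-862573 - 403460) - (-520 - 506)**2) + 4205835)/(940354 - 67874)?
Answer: 943563/436240 ≈ 2.1629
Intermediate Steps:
(((-862573 - 403460) - (-520 - 506)**2) + 4205835)/(940354 - 67874) = ((-1266033 - 1*(-1026)**2) + 4205835)/872480 = ((-1266033 - 1*1052676) + 4205835)*(1/872480) = ((-1266033 - 1052676) + 4205835)*(1/872480) = (-2318709 + 4205835)*(1/872480) = 1887126*(1/872480) = 943563/436240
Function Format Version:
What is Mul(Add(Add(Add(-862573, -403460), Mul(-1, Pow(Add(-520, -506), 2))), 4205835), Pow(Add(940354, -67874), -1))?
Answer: Rational(943563, 436240) ≈ 2.1629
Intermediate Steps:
Mul(Add(Add(Add(-862573, -403460), Mul(-1, Pow(Add(-520, -506), 2))), 4205835), Pow(Add(940354, -67874), -1)) = Mul(Add(Add(-1266033, Mul(-1, Pow(-1026, 2))), 4205835), Pow(872480, -1)) = Mul(Add(Add(-1266033, Mul(-1, 1052676)), 4205835), Rational(1, 872480)) = Mul(Add(Add(-1266033, -1052676), 4205835), Rational(1, 872480)) = Mul(Add(-2318709, 4205835), Rational(1, 872480)) = Mul(1887126, Rational(1, 872480)) = Rational(943563, 436240)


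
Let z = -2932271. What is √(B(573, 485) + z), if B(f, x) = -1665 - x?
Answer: I*√2934421 ≈ 1713.0*I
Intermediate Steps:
√(B(573, 485) + z) = √((-1665 - 1*485) - 2932271) = √((-1665 - 485) - 2932271) = √(-2150 - 2932271) = √(-2934421) = I*√2934421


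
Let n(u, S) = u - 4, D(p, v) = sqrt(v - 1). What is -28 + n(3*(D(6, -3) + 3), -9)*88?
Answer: 412 + 528*I ≈ 412.0 + 528.0*I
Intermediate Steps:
D(p, v) = sqrt(-1 + v)
n(u, S) = -4 + u
-28 + n(3*(D(6, -3) + 3), -9)*88 = -28 + (-4 + 3*(sqrt(-1 - 3) + 3))*88 = -28 + (-4 + 3*(sqrt(-4) + 3))*88 = -28 + (-4 + 3*(2*I + 3))*88 = -28 + (-4 + 3*(3 + 2*I))*88 = -28 + (-4 + (9 + 6*I))*88 = -28 + (5 + 6*I)*88 = -28 + (440 + 528*I) = 412 + 528*I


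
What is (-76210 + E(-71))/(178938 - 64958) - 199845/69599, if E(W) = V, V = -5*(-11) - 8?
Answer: -28079201737/7932894020 ≈ -3.5396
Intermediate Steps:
V = 47 (V = 55 - 8 = 47)
E(W) = 47
(-76210 + E(-71))/(178938 - 64958) - 199845/69599 = (-76210 + 47)/(178938 - 64958) - 199845/69599 = -76163/113980 - 199845*1/69599 = -76163*1/113980 - 199845/69599 = -76163/113980 - 199845/69599 = -28079201737/7932894020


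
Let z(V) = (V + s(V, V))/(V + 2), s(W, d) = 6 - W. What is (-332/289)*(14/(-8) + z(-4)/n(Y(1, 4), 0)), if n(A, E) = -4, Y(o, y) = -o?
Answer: 332/289 ≈ 1.1488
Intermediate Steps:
z(V) = 6/(2 + V) (z(V) = (V + (6 - V))/(V + 2) = 6/(2 + V))
(-332/289)*(14/(-8) + z(-4)/n(Y(1, 4), 0)) = (-332/289)*(14/(-8) + (6/(2 - 4))/(-4)) = (-332*1/289)*(14*(-⅛) + (6/(-2))*(-¼)) = -332*(-7/4 + (6*(-½))*(-¼))/289 = -332*(-7/4 - 3*(-¼))/289 = -332*(-7/4 + ¾)/289 = -332/289*(-1) = 332/289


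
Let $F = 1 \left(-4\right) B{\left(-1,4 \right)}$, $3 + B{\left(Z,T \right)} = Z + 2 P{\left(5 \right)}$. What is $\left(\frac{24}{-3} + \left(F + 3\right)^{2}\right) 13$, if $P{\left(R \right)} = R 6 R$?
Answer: $18131789$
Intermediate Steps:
$P{\left(R \right)} = 6 R^{2}$ ($P{\left(R \right)} = 6 R R = 6 R^{2}$)
$B{\left(Z,T \right)} = 297 + Z$ ($B{\left(Z,T \right)} = -3 + \left(Z + 2 \cdot 6 \cdot 5^{2}\right) = -3 + \left(Z + 2 \cdot 6 \cdot 25\right) = -3 + \left(Z + 2 \cdot 150\right) = -3 + \left(Z + 300\right) = -3 + \left(300 + Z\right) = 297 + Z$)
$F = -1184$ ($F = 1 \left(-4\right) \left(297 - 1\right) = \left(-4\right) 296 = -1184$)
$\left(\frac{24}{-3} + \left(F + 3\right)^{2}\right) 13 = \left(\frac{24}{-3} + \left(-1184 + 3\right)^{2}\right) 13 = \left(24 \left(- \frac{1}{3}\right) + \left(-1181\right)^{2}\right) 13 = \left(-8 + 1394761\right) 13 = 1394753 \cdot 13 = 18131789$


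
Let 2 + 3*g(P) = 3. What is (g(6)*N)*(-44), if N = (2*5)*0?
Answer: 0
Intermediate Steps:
g(P) = 1/3 (g(P) = -2/3 + (1/3)*3 = -2/3 + 1 = 1/3)
N = 0 (N = 10*0 = 0)
(g(6)*N)*(-44) = ((1/3)*0)*(-44) = 0*(-44) = 0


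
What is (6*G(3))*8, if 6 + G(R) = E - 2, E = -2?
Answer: -480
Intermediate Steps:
G(R) = -10 (G(R) = -6 + (-2 - 2) = -6 - 4 = -10)
(6*G(3))*8 = (6*(-10))*8 = -60*8 = -480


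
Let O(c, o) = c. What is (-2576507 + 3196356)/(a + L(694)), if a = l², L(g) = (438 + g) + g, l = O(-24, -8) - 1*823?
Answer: 619849/719235 ≈ 0.86182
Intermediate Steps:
l = -847 (l = -24 - 1*823 = -24 - 823 = -847)
L(g) = 438 + 2*g
a = 717409 (a = (-847)² = 717409)
(-2576507 + 3196356)/(a + L(694)) = (-2576507 + 3196356)/(717409 + (438 + 2*694)) = 619849/(717409 + (438 + 1388)) = 619849/(717409 + 1826) = 619849/719235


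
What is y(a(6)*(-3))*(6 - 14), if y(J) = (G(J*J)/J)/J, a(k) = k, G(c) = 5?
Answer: -10/81 ≈ -0.12346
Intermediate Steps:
y(J) = 5/J**2 (y(J) = (5/J)/J = 5/J**2)
y(a(6)*(-3))*(6 - 14) = (5/(6*(-3))**2)*(6 - 14) = (5/(-18)**2)*(-8) = (5*(1/324))*(-8) = (5/324)*(-8) = -10/81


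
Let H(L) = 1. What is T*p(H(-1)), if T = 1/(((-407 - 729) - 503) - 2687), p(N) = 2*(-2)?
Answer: 2/2163 ≈ 0.00092464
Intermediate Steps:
p(N) = -4
T = -1/4326 (T = 1/((-1136 - 503) - 2687) = 1/(-1639 - 2687) = 1/(-4326) = -1/4326 ≈ -0.00023116)
T*p(H(-1)) = -1/4326*(-4) = 2/2163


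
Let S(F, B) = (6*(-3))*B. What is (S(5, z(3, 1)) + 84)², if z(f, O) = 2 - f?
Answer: 10404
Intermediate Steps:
S(F, B) = -18*B
(S(5, z(3, 1)) + 84)² = (-18*(2 - 1*3) + 84)² = (-18*(2 - 3) + 84)² = (-18*(-1) + 84)² = (18 + 84)² = 102² = 10404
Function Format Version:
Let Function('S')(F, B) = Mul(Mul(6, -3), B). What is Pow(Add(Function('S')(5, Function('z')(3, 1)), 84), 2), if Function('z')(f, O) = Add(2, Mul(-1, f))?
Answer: 10404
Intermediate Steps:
Function('S')(F, B) = Mul(-18, B)
Pow(Add(Function('S')(5, Function('z')(3, 1)), 84), 2) = Pow(Add(Mul(-18, Add(2, Mul(-1, 3))), 84), 2) = Pow(Add(Mul(-18, Add(2, -3)), 84), 2) = Pow(Add(Mul(-18, -1), 84), 2) = Pow(Add(18, 84), 2) = Pow(102, 2) = 10404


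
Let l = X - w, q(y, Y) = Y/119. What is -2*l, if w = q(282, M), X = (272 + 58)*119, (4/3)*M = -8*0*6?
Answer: -78540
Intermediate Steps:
M = 0 (M = 3*(-8*0*6)/4 = 3*(0*6)/4 = (3/4)*0 = 0)
q(y, Y) = Y/119 (q(y, Y) = Y*(1/119) = Y/119)
X = 39270 (X = 330*119 = 39270)
w = 0 (w = (1/119)*0 = 0)
l = 39270 (l = 39270 - 1*0 = 39270 + 0 = 39270)
-2*l = -2*39270 = -78540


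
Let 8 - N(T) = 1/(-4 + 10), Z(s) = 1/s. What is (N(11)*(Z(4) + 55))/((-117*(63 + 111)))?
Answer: -799/37584 ≈ -0.021259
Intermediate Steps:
N(T) = 47/6 (N(T) = 8 - 1/(-4 + 10) = 8 - 1/6 = 8 - 1*⅙ = 8 - ⅙ = 47/6)
(N(11)*(Z(4) + 55))/((-117*(63 + 111))) = (47*(1/4 + 55)/6)/((-117*(63 + 111))) = (47*(¼ + 55)/6)/((-117*174)) = ((47/6)*(221/4))/(-20358) = (10387/24)*(-1/20358) = -799/37584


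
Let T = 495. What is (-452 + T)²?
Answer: 1849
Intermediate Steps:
(-452 + T)² = (-452 + 495)² = 43² = 1849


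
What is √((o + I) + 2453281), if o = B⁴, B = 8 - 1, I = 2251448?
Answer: √4707130 ≈ 2169.6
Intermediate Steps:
B = 7
o = 2401 (o = 7⁴ = 2401)
√((o + I) + 2453281) = √((2401 + 2251448) + 2453281) = √(2253849 + 2453281) = √4707130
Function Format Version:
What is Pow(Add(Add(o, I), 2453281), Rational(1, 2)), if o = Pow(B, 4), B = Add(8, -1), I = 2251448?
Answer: Pow(4707130, Rational(1, 2)) ≈ 2169.6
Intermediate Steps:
B = 7
o = 2401 (o = Pow(7, 4) = 2401)
Pow(Add(Add(o, I), 2453281), Rational(1, 2)) = Pow(Add(Add(2401, 2251448), 2453281), Rational(1, 2)) = Pow(Add(2253849, 2453281), Rational(1, 2)) = Pow(4707130, Rational(1, 2))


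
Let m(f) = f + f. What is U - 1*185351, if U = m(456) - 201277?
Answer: -385716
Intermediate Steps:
m(f) = 2*f
U = -200365 (U = 2*456 - 201277 = 912 - 201277 = -200365)
U - 1*185351 = -200365 - 1*185351 = -200365 - 185351 = -385716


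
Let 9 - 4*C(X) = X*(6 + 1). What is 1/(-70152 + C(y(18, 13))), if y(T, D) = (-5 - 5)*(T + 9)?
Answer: -4/278709 ≈ -1.4352e-5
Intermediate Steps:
y(T, D) = -90 - 10*T (y(T, D) = -10*(9 + T) = -90 - 10*T)
C(X) = 9/4 - 7*X/4 (C(X) = 9/4 - X*(6 + 1)/4 = 9/4 - X*7/4 = 9/4 - 7*X/4)
1/(-70152 + C(y(18, 13))) = 1/(-70152 + (9/4 - 7*(-90 - 10*18)/4)) = 1/(-70152 + (9/4 - 7*(-90 - 180)/4)) = 1/(-70152 + (9/4 - 7/4*(-270))) = 1/(-70152 + (9/4 + 945/2)) = 1/(-70152 + 1899/4) = 1/(-278709/4) = -4/278709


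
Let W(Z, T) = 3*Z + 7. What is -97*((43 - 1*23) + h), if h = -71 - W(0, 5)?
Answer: 5626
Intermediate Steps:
W(Z, T) = 7 + 3*Z
h = -78 (h = -71 - (7 + 3*0) = -71 - (7 + 0) = -71 - 1*7 = -71 - 7 = -78)
-97*((43 - 1*23) + h) = -97*((43 - 1*23) - 78) = -97*((43 - 23) - 78) = -97*(20 - 78) = -97*(-58) = 5626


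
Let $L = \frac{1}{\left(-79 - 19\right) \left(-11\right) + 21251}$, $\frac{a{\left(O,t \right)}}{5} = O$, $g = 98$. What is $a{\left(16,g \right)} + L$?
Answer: $\frac{1786321}{22329} \approx 80.0$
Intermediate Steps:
$a{\left(O,t \right)} = 5 O$
$L = \frac{1}{22329}$ ($L = \frac{1}{\left(-98\right) \left(-11\right) + 21251} = \frac{1}{1078 + 21251} = \frac{1}{22329} \approx 4.4785 \cdot 10^{-5}$)
$a{\left(16,g \right)} + L = 5 \cdot 16 + \frac{1}{22329} = 80 + \frac{1}{22329} = \frac{1786321}{22329}$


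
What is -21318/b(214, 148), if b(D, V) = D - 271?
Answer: 374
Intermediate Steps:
b(D, V) = -271 + D
-21318/b(214, 148) = -21318/(-271 + 214) = -21318/(-57) = -21318*(-1/57) = 374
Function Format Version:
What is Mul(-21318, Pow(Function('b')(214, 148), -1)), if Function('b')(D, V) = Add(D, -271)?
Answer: 374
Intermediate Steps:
Function('b')(D, V) = Add(-271, D)
Mul(-21318, Pow(Function('b')(214, 148), -1)) = Mul(-21318, Pow(Add(-271, 214), -1)) = Mul(-21318, Pow(-57, -1)) = Mul(-21318, Rational(-1, 57)) = 374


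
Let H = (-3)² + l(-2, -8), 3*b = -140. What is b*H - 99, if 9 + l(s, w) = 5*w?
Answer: 5303/3 ≈ 1767.7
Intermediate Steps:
b = -140/3 (b = (⅓)*(-140) = -140/3 ≈ -46.667)
l(s, w) = -9 + 5*w
H = -40 (H = (-3)² + (-9 + 5*(-8)) = 9 + (-9 - 40) = 9 - 49 = -40)
b*H - 99 = -140/3*(-40) - 99 = 5600/3 - 99 = 5303/3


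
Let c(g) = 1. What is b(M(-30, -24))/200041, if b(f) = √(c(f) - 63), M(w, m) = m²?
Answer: I*√62/200041 ≈ 3.9362e-5*I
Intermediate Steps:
b(f) = I*√62 (b(f) = √(1 - 63) = √(-62) = I*√62)
b(M(-30, -24))/200041 = (I*√62)/200041 = (I*√62)*(1/200041) = I*√62/200041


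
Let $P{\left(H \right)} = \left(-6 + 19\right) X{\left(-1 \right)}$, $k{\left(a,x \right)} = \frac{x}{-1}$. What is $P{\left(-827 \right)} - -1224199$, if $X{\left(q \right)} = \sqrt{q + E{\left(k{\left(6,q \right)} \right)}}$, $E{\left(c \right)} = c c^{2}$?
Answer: $1224199$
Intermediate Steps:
$k{\left(a,x \right)} = - x$ ($k{\left(a,x \right)} = x \left(-1\right) = - x$)
$E{\left(c \right)} = c^{3}$
$X{\left(q \right)} = \sqrt{q - q^{3}}$ ($X{\left(q \right)} = \sqrt{q + \left(- q\right)^{3}} = \sqrt{q - q^{3}}$)
$P{\left(H \right)} = 0$ ($P{\left(H \right)} = \left(-6 + 19\right) \sqrt{-1 - \left(-1\right)^{3}} = 13 \sqrt{-1 - -1} = 13 \sqrt{-1 + 1} = 13 \sqrt{0} = 13 \cdot 0 = 0$)
$P{\left(-827 \right)} - -1224199 = 0 - -1224199 = 0 + 1224199 = 1224199$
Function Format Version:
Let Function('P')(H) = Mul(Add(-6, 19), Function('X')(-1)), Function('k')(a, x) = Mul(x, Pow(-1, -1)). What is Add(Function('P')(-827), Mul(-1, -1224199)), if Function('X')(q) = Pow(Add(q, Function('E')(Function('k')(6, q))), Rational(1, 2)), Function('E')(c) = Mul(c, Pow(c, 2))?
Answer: 1224199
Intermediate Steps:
Function('k')(a, x) = Mul(-1, x) (Function('k')(a, x) = Mul(x, -1) = Mul(-1, x))
Function('E')(c) = Pow(c, 3)
Function('X')(q) = Pow(Add(q, Mul(-1, Pow(q, 3))), Rational(1, 2)) (Function('X')(q) = Pow(Add(q, Pow(Mul(-1, q), 3)), Rational(1, 2)) = Pow(Add(q, Mul(-1, Pow(q, 3))), Rational(1, 2)))
Function('P')(H) = 0 (Function('P')(H) = Mul(Add(-6, 19), Pow(Add(-1, Mul(-1, Pow(-1, 3))), Rational(1, 2))) = Mul(13, Pow(Add(-1, Mul(-1, -1)), Rational(1, 2))) = Mul(13, Pow(Add(-1, 1), Rational(1, 2))) = Mul(13, Pow(0, Rational(1, 2))) = Mul(13, 0) = 0)
Add(Function('P')(-827), Mul(-1, -1224199)) = Add(0, Mul(-1, -1224199)) = Add(0, 1224199) = 1224199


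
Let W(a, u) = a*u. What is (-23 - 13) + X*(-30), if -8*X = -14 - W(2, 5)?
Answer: -126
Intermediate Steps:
X = 3 (X = -(-14 - 2*5)/8 = -(-14 - 1*10)/8 = -(-14 - 10)/8 = -⅛*(-24) = 3)
(-23 - 13) + X*(-30) = (-23 - 13) + 3*(-30) = -36 - 90 = -126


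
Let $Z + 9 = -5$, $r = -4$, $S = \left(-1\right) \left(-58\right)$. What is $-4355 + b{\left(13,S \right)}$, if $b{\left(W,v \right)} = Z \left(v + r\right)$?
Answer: $-5111$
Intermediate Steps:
$S = 58$
$Z = -14$ ($Z = -9 - 5 = -14$)
$b{\left(W,v \right)} = 56 - 14 v$ ($b{\left(W,v \right)} = - 14 \left(v - 4\right) = - 14 \left(-4 + v\right) = 56 - 14 v$)
$-4355 + b{\left(13,S \right)} = -4355 + \left(56 - 812\right) = -4355 - 756 = -5111$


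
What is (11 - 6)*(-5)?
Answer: -25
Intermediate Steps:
(11 - 6)*(-5) = 5*(-5) = -25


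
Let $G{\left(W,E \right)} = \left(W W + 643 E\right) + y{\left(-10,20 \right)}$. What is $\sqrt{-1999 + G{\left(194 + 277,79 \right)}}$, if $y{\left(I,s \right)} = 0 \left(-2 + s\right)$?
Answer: $3 \sqrt{30071} \approx 520.23$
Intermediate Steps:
$y{\left(I,s \right)} = 0$
$G{\left(W,E \right)} = W^{2} + 643 E$ ($G{\left(W,E \right)} = \left(W W + 643 E\right) + 0 = \left(W^{2} + 643 E\right) + 0 = W^{2} + 643 E$)
$\sqrt{-1999 + G{\left(194 + 277,79 \right)}} = \sqrt{-1999 + \left(\left(194 + 277\right)^{2} + 643 \cdot 79\right)} = \sqrt{-1999 + \left(471^{2} + 50797\right)} = \sqrt{-1999 + \left(221841 + 50797\right)} = \sqrt{-1999 + 272638} = \sqrt{270639} = 3 \sqrt{30071}$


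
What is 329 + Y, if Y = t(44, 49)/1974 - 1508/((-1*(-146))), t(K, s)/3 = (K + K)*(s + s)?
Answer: 1138329/3431 ≈ 331.78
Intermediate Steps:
t(K, s) = 12*K*s (t(K, s) = 3*((K + K)*(s + s)) = 3*((2*K)*(2*s)) = 3*(4*K*s) = 12*K*s)
Y = 9530/3431 (Y = (12*44*49)/1974 - 1508/((-1*(-146))) = 25872*(1/1974) - 1508/146 = 616/47 - 1508*1/146 = 616/47 - 754/73 = 9530/3431 ≈ 2.7776)
329 + Y = 329 + 9530/3431 = 1138329/3431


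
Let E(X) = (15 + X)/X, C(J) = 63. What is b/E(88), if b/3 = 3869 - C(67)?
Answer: 1004784/103 ≈ 9755.2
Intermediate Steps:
b = 11418 (b = 3*(3869 - 1*63) = 3*(3869 - 63) = 3*3806 = 11418)
E(X) = (15 + X)/X
b/E(88) = 11418/(((15 + 88)/88)) = 11418/(((1/88)*103)) = 11418/(103/88) = 11418*(88/103) = 1004784/103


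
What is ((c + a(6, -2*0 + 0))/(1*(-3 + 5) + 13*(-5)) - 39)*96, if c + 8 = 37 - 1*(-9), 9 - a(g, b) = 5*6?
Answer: -79168/21 ≈ -3769.9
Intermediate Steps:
a(g, b) = -21 (a(g, b) = 9 - 5*6 = 9 - 1*30 = 9 - 30 = -21)
c = 38 (c = -8 + (37 - 1*(-9)) = -8 + (37 + 9) = -8 + 46 = 38)
((c + a(6, -2*0 + 0))/(1*(-3 + 5) + 13*(-5)) - 39)*96 = ((38 - 21)/(1*(-3 + 5) + 13*(-5)) - 39)*96 = (17/(1*2 - 65) - 39)*96 = (17/(2 - 65) - 39)*96 = (17/(-63) - 39)*96 = (17*(-1/63) - 39)*96 = (-17/63 - 39)*96 = -2474/63*96 = -79168/21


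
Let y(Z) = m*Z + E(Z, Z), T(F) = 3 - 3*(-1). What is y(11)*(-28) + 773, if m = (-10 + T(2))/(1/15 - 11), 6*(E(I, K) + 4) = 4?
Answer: 92699/123 ≈ 753.65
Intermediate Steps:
E(I, K) = -10/3 (E(I, K) = -4 + (⅙)*4 = -4 + ⅔ = -10/3)
T(F) = 6 (T(F) = 3 + 3 = 6)
m = 15/41 (m = (-10 + 6)/(1/15 - 11) = -4/(1/15 - 11) = -4/(-164/15) = -4*(-15/164) = 15/41 ≈ 0.36585)
y(Z) = -10/3 + 15*Z/41 (y(Z) = 15*Z/41 - 10/3 = -10/3 + 15*Z/41)
y(11)*(-28) + 773 = (-10/3 + (15/41)*11)*(-28) + 773 = (-10/3 + 165/41)*(-28) + 773 = (85/123)*(-28) + 773 = -2380/123 + 773 = 92699/123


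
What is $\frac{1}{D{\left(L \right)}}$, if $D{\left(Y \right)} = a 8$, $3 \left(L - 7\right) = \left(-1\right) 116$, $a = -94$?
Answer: $- \frac{1}{752} \approx -0.0013298$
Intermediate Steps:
$L = - \frac{95}{3}$ ($L = 7 + \frac{\left(-1\right) 116}{3} = 7 + \frac{1}{3} \left(-116\right) = 7 - \frac{116}{3} = - \frac{95}{3} \approx -31.667$)
$D{\left(Y \right)} = -752$ ($D{\left(Y \right)} = \left(-94\right) 8 = -752$)
$\frac{1}{D{\left(L \right)}} = \frac{1}{-752} = - \frac{1}{752}$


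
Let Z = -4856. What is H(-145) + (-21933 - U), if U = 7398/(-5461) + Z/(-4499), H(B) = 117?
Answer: -535991389838/24569039 ≈ -21816.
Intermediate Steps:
U = -6764986/24569039 (U = 7398/(-5461) - 4856/(-4499) = 7398*(-1/5461) - 4856*(-1/4499) = -7398/5461 + 4856/4499 = -6764986/24569039 ≈ -0.27535)
H(-145) + (-21933 - U) = 117 + (-21933 - 1*(-6764986/24569039)) = 117 + (-21933 + 6764986/24569039) = 117 - 538865967401/24569039 = -535991389838/24569039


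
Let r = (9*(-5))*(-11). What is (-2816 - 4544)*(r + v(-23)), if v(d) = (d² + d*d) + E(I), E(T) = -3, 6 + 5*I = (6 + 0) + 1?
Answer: -11408000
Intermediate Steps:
I = ⅕ (I = -6/5 + ((6 + 0) + 1)/5 = -6/5 + (6 + 1)/5 = -6/5 + (⅕)*7 = -6/5 + 7/5 = ⅕ ≈ 0.20000)
r = 495 (r = -45*(-11) = 495)
v(d) = -3 + 2*d² (v(d) = (d² + d*d) - 3 = (d² + d²) - 3 = 2*d² - 3 = -3 + 2*d²)
(-2816 - 4544)*(r + v(-23)) = (-2816 - 4544)*(495 + (-3 + 2*(-23)²)) = -7360*(495 + (-3 + 2*529)) = -7360*(495 + (-3 + 1058)) = -7360*(495 + 1055) = -7360*1550 = -11408000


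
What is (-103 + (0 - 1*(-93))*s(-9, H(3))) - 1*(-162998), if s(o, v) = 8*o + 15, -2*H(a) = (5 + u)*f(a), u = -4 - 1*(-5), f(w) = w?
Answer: 157594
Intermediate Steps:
u = 1 (u = -4 + 5 = 1)
H(a) = -3*a (H(a) = -(5 + 1)*a/2 = -3*a)
s(o, v) = 15 + 8*o
(-103 + (0 - 1*(-93))*s(-9, H(3))) - 1*(-162998) = (-103 + (0 - 1*(-93))*(15 + 8*(-9))) - 1*(-162998) = (-103 + (0 + 93)*(15 - 72)) + 162998 = (-103 + 93*(-57)) + 162998 = (-103 - 5301) + 162998 = -5404 + 162998 = 157594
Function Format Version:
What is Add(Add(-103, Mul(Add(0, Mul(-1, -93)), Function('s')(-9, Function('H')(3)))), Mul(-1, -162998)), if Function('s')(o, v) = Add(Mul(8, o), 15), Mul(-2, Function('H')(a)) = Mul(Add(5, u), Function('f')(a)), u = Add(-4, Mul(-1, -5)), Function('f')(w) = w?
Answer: 157594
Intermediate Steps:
u = 1 (u = Add(-4, 5) = 1)
Function('H')(a) = Mul(-3, a) (Function('H')(a) = Mul(Rational(-1, 2), Mul(Add(5, 1), a)) = Mul(Rational(-1, 2), Mul(6, a)) = Mul(-3, a))
Function('s')(o, v) = Add(15, Mul(8, o))
Add(Add(-103, Mul(Add(0, Mul(-1, -93)), Function('s')(-9, Function('H')(3)))), Mul(-1, -162998)) = Add(Add(-103, Mul(Add(0, Mul(-1, -93)), Add(15, Mul(8, -9)))), Mul(-1, -162998)) = Add(Add(-103, Mul(Add(0, 93), Add(15, -72))), 162998) = Add(Add(-103, Mul(93, -57)), 162998) = Add(Add(-103, -5301), 162998) = Add(-5404, 162998) = 157594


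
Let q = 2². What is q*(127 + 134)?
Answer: 1044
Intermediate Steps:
q = 4
q*(127 + 134) = 4*(127 + 134) = 4*261 = 1044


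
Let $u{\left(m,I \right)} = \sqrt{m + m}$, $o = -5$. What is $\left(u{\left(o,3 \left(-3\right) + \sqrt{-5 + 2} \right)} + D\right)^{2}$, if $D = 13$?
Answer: $\left(13 + i \sqrt{10}\right)^{2} \approx 159.0 + 82.219 i$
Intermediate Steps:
$u{\left(m,I \right)} = \sqrt{2} \sqrt{m}$ ($u{\left(m,I \right)} = \sqrt{2 m} = \sqrt{2} \sqrt{m}$)
$\left(u{\left(o,3 \left(-3\right) + \sqrt{-5 + 2} \right)} + D\right)^{2} = \left(\sqrt{2} \sqrt{-5} + 13\right)^{2} = \left(\sqrt{2} i \sqrt{5} + 13\right)^{2} = \left(i \sqrt{10} + 13\right)^{2} = \left(13 + i \sqrt{10}\right)^{2}$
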